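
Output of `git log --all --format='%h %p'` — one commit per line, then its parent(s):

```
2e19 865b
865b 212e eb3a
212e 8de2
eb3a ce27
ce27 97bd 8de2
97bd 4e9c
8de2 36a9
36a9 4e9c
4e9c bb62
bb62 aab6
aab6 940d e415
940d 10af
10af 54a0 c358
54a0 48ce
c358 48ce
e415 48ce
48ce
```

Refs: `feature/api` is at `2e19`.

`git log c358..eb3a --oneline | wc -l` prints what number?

Reachable from eb3a: {10af, 36a9, 48ce, 4e9c, 54a0, 8de2, 940d, 97bd, aab6, bb62, c358, ce27, e415, eb3a}.
Reachable from c358: {48ce, c358}.
In eb3a's history but not c358's: {10af, 36a9, 4e9c, 54a0, 8de2, 940d, 97bd, aab6, bb62, ce27, e415, eb3a} — 12 commits.

12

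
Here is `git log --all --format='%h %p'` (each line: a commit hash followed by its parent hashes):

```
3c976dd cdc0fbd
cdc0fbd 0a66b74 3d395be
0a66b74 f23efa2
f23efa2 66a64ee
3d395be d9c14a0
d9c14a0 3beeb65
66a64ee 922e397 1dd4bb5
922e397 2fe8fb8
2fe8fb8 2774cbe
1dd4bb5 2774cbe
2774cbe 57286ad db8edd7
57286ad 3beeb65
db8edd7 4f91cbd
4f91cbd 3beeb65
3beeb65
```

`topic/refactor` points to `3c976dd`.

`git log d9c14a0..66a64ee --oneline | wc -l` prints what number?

Reachable from 66a64ee: {1dd4bb5, 2774cbe, 2fe8fb8, 3beeb65, 4f91cbd, 57286ad, 66a64ee, 922e397, db8edd7}.
Reachable from d9c14a0: {3beeb65, d9c14a0}.
In 66a64ee's history but not d9c14a0's: {1dd4bb5, 2774cbe, 2fe8fb8, 4f91cbd, 57286ad, 66a64ee, 922e397, db8edd7} — 8 commits.

8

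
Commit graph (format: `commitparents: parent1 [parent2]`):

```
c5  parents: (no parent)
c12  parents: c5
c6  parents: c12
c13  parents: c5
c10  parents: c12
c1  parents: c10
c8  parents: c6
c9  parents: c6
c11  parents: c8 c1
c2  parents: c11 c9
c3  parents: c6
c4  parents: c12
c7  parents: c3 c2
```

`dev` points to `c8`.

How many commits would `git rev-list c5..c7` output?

Reachable from c7: {c1, c10, c11, c12, c2, c3, c5, c6, c7, c8, c9}.
Reachable from c5: {c5}.
In c7's history but not c5's: {c1, c10, c11, c12, c2, c3, c6, c7, c8, c9} — 10 commits.

10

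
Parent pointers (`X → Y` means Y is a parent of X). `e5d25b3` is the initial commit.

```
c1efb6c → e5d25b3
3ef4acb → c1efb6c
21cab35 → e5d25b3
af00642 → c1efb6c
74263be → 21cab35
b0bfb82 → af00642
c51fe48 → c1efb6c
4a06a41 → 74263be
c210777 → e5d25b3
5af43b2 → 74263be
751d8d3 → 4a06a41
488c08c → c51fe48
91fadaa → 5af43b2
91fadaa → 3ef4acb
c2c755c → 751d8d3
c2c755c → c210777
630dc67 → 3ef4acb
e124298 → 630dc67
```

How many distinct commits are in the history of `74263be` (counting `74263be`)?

Walking parent pointers from 74263be: reachable set = {21cab35, 74263be, e5d25b3}.
That is 3 commits.

3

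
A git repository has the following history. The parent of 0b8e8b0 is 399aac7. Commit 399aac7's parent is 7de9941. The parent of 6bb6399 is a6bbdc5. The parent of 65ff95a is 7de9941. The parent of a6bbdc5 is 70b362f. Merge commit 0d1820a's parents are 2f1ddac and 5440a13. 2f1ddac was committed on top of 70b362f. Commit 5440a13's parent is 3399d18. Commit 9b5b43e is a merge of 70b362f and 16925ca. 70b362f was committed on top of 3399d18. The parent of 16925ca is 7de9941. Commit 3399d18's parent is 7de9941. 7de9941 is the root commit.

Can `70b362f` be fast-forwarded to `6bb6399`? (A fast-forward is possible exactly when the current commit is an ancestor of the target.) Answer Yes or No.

A fast-forward from 70b362f to 6bb6399 is possible iff 70b362f is an ancestor of 6bb6399.
Ancestors of 6bb6399: {3399d18, 6bb6399, 70b362f, 7de9941, a6bbdc5}.
70b362f is among them, so fast-forward is possible.

Yes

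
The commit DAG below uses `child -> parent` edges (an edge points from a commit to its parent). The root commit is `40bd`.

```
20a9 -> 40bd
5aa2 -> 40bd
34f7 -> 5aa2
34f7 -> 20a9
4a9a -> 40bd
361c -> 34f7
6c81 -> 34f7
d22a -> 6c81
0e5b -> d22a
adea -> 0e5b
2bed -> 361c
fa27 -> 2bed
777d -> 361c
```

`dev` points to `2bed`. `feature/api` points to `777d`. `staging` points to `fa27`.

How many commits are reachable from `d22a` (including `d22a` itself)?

Walking parent pointers from d22a: reachable set = {20a9, 34f7, 40bd, 5aa2, 6c81, d22a}.
That is 6 commits.

6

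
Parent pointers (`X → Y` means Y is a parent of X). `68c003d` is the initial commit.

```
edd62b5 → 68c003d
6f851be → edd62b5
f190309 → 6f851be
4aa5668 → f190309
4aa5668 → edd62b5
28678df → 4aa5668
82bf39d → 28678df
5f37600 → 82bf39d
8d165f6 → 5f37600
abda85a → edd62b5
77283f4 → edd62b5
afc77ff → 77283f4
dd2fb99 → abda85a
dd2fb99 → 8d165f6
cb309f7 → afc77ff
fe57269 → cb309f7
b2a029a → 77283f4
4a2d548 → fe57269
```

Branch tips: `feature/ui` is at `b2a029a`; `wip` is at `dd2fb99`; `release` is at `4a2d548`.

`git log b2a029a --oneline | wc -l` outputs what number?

4

Walking parent pointers from b2a029a: reachable set = {68c003d, 77283f4, b2a029a, edd62b5}.
That is 4 commits.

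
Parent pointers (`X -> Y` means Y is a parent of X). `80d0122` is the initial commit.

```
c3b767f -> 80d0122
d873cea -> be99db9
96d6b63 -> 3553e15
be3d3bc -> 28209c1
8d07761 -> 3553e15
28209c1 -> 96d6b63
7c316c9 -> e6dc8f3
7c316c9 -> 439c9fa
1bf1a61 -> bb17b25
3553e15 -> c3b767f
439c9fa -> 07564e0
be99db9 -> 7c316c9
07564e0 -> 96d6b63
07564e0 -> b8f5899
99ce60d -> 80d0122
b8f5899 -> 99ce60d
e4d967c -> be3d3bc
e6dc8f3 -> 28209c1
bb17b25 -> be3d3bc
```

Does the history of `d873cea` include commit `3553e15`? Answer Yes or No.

Ancestors of d873cea (commits reachable by following parents): {07564e0, 28209c1, 3553e15, 439c9fa, 7c316c9, 80d0122, 96d6b63, 99ce60d, b8f5899, be99db9, c3b767f, d873cea, e6dc8f3}.
3553e15 is in that set, so it is an ancestor of d873cea.

Yes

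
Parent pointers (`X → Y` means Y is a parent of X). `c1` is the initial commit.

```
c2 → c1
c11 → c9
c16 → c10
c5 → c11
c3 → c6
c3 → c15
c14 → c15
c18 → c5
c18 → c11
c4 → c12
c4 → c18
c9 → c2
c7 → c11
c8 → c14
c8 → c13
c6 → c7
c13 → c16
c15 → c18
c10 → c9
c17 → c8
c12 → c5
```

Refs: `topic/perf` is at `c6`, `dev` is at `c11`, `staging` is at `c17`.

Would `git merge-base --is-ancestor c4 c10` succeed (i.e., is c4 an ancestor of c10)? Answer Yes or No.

No

Ancestors of c10: {c1, c10, c2, c9}.
c4 is not in that set, so it is not an ancestor of c10.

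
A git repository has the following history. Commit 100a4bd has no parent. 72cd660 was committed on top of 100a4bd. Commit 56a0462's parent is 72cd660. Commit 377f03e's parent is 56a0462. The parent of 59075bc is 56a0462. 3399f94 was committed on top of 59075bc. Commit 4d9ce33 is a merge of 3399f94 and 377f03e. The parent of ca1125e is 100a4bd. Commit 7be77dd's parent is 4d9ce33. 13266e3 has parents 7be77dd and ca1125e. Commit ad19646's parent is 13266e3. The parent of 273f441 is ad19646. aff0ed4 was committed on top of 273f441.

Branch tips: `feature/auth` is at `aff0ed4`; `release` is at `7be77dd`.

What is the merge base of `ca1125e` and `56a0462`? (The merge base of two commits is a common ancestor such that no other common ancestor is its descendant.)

100a4bd

Ancestors of ca1125e: {100a4bd, ca1125e}.
Ancestors of 56a0462: {100a4bd, 56a0462, 72cd660}.
Common ancestors: {100a4bd}.
The only common ancestor is 100a4bd, so it is the merge base.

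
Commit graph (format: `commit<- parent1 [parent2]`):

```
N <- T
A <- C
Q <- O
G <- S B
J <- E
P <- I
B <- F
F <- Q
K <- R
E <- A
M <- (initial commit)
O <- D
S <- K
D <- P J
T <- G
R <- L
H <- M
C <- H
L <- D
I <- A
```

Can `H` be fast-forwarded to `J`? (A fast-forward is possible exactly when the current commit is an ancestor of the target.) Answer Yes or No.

A fast-forward from H to J is possible iff H is an ancestor of J.
Ancestors of J: {A, C, E, H, J, M}.
H is among them, so fast-forward is possible.

Yes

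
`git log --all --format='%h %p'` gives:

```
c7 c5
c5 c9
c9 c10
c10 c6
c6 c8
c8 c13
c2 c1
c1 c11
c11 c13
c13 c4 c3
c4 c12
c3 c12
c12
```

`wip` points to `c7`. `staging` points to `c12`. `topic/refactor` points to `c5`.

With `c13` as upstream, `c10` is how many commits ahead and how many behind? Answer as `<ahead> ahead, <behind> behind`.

3 ahead, 0 behind

Reachable from c10: {c10, c12, c13, c3, c4, c6, c8}.
Reachable from c13: {c12, c13, c3, c4}.
Only in c10's history (ahead): {c10, c6, c8} — 3.
Only in c13's history (behind): {} — 0.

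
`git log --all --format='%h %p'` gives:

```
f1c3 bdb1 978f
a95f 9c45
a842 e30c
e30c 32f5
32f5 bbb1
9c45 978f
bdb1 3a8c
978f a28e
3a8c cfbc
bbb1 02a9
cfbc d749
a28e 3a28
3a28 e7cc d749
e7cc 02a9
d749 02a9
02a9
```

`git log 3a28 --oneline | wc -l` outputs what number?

Walking parent pointers from 3a28: reachable set = {02a9, 3a28, d749, e7cc}.
That is 4 commits.

4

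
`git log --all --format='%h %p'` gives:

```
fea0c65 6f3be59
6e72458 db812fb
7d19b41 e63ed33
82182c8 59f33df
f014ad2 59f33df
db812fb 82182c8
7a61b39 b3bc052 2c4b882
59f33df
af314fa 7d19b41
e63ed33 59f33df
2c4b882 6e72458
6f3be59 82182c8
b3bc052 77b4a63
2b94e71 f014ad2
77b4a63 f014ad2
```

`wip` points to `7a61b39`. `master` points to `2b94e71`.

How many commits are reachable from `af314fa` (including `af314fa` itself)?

4

Walking parent pointers from af314fa: reachable set = {59f33df, 7d19b41, af314fa, e63ed33}.
That is 4 commits.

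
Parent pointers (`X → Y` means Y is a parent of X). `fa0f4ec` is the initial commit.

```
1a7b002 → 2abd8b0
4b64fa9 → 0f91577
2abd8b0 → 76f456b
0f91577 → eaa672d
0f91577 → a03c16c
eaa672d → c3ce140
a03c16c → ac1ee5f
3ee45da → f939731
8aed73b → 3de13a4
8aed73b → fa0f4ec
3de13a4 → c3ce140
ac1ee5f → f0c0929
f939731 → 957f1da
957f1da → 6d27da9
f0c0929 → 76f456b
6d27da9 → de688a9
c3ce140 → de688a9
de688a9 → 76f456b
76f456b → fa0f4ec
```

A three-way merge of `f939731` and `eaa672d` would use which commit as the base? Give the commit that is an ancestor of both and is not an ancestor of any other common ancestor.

Ancestors of f939731: {6d27da9, 76f456b, 957f1da, de688a9, f939731, fa0f4ec}.
Ancestors of eaa672d: {76f456b, c3ce140, de688a9, eaa672d, fa0f4ec}.
Common ancestors: {76f456b, de688a9, fa0f4ec}.
Among these, de688a9 is not an ancestor of any other common ancestor — it is the merge base.

de688a9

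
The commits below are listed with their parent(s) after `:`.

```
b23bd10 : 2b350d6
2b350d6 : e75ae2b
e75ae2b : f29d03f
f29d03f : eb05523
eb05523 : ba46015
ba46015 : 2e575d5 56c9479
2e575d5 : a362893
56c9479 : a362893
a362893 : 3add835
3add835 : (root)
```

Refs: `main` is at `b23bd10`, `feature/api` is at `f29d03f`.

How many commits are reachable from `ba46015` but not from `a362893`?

Reachable from ba46015: {2e575d5, 3add835, 56c9479, a362893, ba46015}.
Reachable from a362893: {3add835, a362893}.
In ba46015's history but not a362893's: {2e575d5, 56c9479, ba46015} — 3 commits.

3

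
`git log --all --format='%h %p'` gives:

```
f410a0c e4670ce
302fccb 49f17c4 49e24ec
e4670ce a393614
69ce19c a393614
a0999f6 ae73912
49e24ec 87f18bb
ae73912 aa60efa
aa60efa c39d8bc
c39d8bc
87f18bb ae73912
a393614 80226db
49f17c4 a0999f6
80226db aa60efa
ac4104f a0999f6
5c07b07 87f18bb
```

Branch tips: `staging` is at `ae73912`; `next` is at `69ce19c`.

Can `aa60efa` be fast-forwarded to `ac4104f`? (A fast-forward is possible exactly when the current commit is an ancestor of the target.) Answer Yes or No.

Yes

A fast-forward from aa60efa to ac4104f is possible iff aa60efa is an ancestor of ac4104f.
Ancestors of ac4104f: {a0999f6, aa60efa, ac4104f, ae73912, c39d8bc}.
aa60efa is among them, so fast-forward is possible.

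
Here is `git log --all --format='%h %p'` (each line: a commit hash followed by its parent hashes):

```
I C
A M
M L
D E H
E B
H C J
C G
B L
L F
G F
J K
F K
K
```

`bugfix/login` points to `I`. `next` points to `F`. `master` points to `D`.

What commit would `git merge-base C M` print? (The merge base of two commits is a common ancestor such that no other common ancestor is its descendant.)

F

Ancestors of C: {C, F, G, K}.
Ancestors of M: {F, K, L, M}.
Common ancestors: {F, K}.
Among these, F is not an ancestor of any other common ancestor — it is the merge base.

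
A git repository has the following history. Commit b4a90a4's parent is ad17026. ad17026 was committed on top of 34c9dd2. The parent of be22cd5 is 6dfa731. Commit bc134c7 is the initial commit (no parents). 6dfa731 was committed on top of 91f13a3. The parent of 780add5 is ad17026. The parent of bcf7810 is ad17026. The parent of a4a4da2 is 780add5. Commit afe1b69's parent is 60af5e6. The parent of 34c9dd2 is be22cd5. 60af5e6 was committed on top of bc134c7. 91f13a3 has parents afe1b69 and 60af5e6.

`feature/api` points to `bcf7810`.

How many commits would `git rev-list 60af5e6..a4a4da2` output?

8

Reachable from a4a4da2: {34c9dd2, 60af5e6, 6dfa731, 780add5, 91f13a3, a4a4da2, ad17026, afe1b69, bc134c7, be22cd5}.
Reachable from 60af5e6: {60af5e6, bc134c7}.
In a4a4da2's history but not 60af5e6's: {34c9dd2, 6dfa731, 780add5, 91f13a3, a4a4da2, ad17026, afe1b69, be22cd5} — 8 commits.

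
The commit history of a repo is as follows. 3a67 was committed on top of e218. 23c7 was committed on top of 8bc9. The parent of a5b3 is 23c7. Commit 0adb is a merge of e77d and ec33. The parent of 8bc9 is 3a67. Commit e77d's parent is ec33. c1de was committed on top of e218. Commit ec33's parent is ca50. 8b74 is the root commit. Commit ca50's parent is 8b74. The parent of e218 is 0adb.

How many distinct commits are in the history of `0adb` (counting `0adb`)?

Walking parent pointers from 0adb: reachable set = {0adb, 8b74, ca50, e77d, ec33}.
That is 5 commits.

5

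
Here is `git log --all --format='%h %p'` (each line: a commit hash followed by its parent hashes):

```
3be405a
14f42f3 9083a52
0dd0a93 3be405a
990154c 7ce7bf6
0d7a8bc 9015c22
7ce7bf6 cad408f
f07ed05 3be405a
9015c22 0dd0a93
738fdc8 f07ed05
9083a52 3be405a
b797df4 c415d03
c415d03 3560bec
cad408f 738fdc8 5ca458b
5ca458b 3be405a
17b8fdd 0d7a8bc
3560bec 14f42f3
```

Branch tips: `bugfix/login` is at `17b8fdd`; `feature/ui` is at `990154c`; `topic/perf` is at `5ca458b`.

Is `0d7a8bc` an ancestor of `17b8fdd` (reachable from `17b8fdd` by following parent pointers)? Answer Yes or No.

Yes

Ancestors of 17b8fdd (commits reachable by following parents): {0d7a8bc, 0dd0a93, 17b8fdd, 3be405a, 9015c22}.
0d7a8bc is in that set, so it is an ancestor of 17b8fdd.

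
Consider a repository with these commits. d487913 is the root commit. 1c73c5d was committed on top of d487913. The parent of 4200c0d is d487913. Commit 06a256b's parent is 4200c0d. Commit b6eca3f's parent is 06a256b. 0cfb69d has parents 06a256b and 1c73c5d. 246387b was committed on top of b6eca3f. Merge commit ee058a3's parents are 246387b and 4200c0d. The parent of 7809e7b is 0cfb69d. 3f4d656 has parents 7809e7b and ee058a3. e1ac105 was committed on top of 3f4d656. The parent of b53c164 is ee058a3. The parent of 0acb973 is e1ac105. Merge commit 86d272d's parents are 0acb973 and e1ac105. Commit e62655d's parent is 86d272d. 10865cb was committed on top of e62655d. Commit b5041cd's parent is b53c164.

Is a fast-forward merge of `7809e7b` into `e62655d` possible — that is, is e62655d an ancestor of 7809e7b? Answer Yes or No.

A fast-forward from e62655d to 7809e7b is possible iff e62655d is an ancestor of 7809e7b.
Ancestors of 7809e7b: {06a256b, 0cfb69d, 1c73c5d, 4200c0d, 7809e7b, d487913}.
e62655d is not among them, so fast-forward is not possible.

No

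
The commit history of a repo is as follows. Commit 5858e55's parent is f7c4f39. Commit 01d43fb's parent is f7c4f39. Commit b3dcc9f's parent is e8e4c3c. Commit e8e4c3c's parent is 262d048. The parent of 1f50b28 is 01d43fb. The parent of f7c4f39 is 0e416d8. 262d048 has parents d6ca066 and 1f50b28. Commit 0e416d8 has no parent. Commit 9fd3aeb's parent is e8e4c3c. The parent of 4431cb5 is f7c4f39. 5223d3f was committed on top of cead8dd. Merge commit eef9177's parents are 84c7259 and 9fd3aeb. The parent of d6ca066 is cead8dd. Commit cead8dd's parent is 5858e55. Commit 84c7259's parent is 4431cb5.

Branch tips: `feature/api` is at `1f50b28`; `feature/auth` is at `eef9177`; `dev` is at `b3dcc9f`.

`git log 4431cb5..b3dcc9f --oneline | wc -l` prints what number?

8

Reachable from b3dcc9f: {01d43fb, 0e416d8, 1f50b28, 262d048, 5858e55, b3dcc9f, cead8dd, d6ca066, e8e4c3c, f7c4f39}.
Reachable from 4431cb5: {0e416d8, 4431cb5, f7c4f39}.
In b3dcc9f's history but not 4431cb5's: {01d43fb, 1f50b28, 262d048, 5858e55, b3dcc9f, cead8dd, d6ca066, e8e4c3c} — 8 commits.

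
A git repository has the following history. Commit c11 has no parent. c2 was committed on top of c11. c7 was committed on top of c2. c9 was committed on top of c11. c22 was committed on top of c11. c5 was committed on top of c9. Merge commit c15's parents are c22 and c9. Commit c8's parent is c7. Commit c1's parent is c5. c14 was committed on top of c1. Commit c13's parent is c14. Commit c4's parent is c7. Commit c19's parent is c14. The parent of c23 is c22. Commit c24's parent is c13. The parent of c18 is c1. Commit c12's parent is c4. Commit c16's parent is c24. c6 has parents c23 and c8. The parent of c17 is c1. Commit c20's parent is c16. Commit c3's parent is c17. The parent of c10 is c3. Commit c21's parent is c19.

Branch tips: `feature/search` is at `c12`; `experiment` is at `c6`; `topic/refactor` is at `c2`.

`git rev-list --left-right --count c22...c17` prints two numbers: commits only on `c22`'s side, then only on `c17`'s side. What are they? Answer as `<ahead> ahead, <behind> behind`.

Reachable from c22: {c11, c22}.
Reachable from c17: {c1, c11, c17, c5, c9}.
Only in c22's history (ahead): {c22} — 1.
Only in c17's history (behind): {c1, c17, c5, c9} — 4.

1 ahead, 4 behind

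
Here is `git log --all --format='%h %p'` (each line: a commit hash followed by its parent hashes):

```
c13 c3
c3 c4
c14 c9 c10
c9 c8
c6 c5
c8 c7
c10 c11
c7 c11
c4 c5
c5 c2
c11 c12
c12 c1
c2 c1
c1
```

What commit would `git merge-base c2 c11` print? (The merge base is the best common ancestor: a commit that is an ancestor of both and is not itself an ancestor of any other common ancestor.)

c1

Ancestors of c2: {c1, c2}.
Ancestors of c11: {c1, c11, c12}.
Common ancestors: {c1}.
The only common ancestor is c1, so it is the merge base.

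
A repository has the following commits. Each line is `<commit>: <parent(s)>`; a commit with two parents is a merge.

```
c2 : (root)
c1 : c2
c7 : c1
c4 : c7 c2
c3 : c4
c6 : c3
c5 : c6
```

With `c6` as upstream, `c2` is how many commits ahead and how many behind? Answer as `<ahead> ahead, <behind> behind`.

0 ahead, 5 behind

Reachable from c2: {c2}.
Reachable from c6: {c1, c2, c3, c4, c6, c7}.
Only in c2's history (ahead): {} — 0.
Only in c6's history (behind): {c1, c3, c4, c6, c7} — 5.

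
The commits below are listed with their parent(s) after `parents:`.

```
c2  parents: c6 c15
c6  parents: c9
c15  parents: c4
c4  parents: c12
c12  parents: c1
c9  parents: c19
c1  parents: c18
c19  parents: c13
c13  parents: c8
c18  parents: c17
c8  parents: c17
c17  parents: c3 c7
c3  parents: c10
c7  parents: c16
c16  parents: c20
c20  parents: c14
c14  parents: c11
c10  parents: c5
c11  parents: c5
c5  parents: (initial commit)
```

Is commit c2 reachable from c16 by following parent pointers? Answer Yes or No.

No

Ancestors of c16: {c11, c14, c16, c20, c5}.
c2 is not in that set, so it is not an ancestor of c16.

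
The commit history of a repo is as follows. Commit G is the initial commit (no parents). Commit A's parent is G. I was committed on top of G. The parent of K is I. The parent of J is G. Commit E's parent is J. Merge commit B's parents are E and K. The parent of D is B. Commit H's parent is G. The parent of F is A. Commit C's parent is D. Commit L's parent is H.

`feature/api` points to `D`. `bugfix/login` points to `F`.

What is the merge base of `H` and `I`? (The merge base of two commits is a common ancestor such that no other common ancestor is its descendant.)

Ancestors of H: {G, H}.
Ancestors of I: {G, I}.
Common ancestors: {G}.
The only common ancestor is G, so it is the merge base.

G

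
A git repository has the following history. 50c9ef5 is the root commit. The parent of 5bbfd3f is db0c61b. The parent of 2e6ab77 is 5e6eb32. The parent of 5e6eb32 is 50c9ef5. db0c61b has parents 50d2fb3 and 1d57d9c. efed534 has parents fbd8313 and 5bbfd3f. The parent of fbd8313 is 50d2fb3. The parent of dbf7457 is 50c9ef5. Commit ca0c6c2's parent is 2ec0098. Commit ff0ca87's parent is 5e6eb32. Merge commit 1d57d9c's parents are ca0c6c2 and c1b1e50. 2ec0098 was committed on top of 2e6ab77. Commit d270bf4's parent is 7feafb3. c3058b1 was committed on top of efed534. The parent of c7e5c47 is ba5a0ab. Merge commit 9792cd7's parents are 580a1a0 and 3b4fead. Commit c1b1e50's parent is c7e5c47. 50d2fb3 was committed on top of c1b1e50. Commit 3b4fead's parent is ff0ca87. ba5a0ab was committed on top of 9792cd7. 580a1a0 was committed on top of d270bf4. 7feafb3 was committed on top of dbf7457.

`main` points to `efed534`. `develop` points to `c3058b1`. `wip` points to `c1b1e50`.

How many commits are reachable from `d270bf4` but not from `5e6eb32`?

3

Reachable from d270bf4: {50c9ef5, 7feafb3, d270bf4, dbf7457}.
Reachable from 5e6eb32: {50c9ef5, 5e6eb32}.
In d270bf4's history but not 5e6eb32's: {7feafb3, d270bf4, dbf7457} — 3 commits.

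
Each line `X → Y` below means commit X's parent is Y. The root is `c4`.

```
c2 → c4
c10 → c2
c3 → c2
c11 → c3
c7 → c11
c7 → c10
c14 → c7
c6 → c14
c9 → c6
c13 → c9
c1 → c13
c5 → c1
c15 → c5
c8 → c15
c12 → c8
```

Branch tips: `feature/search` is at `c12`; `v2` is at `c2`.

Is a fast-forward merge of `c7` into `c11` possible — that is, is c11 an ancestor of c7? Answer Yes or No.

A fast-forward from c11 to c7 is possible iff c11 is an ancestor of c7.
Ancestors of c7: {c10, c11, c2, c3, c4, c7}.
c11 is among them, so fast-forward is possible.

Yes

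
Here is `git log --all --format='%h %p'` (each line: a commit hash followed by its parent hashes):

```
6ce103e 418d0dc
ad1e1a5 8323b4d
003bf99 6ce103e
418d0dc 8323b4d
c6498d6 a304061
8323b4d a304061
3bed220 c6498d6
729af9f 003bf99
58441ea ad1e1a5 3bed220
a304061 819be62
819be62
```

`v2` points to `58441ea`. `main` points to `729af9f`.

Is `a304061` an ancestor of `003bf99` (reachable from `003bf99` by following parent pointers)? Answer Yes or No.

Ancestors of 003bf99 (commits reachable by following parents): {003bf99, 418d0dc, 6ce103e, 819be62, 8323b4d, a304061}.
a304061 is in that set, so it is an ancestor of 003bf99.

Yes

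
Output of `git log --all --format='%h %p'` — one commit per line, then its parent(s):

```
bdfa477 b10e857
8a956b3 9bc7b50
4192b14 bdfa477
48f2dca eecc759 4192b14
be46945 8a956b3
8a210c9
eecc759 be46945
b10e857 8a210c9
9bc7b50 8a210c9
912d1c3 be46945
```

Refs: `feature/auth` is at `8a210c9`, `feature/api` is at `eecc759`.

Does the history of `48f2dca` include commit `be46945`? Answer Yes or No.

Yes

Ancestors of 48f2dca (commits reachable by following parents): {4192b14, 48f2dca, 8a210c9, 8a956b3, 9bc7b50, b10e857, bdfa477, be46945, eecc759}.
be46945 is in that set, so it is an ancestor of 48f2dca.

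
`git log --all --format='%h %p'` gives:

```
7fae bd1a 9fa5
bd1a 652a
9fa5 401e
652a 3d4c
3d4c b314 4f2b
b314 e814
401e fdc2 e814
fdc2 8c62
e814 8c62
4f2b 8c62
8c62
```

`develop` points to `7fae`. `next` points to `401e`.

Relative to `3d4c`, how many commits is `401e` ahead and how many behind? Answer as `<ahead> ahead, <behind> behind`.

2 ahead, 3 behind

Reachable from 401e: {401e, 8c62, e814, fdc2}.
Reachable from 3d4c: {3d4c, 4f2b, 8c62, b314, e814}.
Only in 401e's history (ahead): {401e, fdc2} — 2.
Only in 3d4c's history (behind): {3d4c, 4f2b, b314} — 3.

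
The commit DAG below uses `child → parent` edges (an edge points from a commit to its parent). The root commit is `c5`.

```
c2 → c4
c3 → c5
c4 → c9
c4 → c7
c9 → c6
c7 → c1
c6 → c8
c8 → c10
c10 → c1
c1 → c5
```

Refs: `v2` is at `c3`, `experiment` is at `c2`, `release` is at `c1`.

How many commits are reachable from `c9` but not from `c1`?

4

Reachable from c9: {c1, c10, c5, c6, c8, c9}.
Reachable from c1: {c1, c5}.
In c9's history but not c1's: {c10, c6, c8, c9} — 4 commits.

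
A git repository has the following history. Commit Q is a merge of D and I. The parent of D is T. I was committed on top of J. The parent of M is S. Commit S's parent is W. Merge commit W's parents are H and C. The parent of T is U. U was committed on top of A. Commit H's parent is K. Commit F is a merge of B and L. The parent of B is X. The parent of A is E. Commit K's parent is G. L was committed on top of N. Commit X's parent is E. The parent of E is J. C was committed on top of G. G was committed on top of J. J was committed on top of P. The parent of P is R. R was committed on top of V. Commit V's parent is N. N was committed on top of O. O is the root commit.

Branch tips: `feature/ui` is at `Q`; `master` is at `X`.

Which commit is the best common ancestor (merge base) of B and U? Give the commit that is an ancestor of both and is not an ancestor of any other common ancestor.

Ancestors of B: {B, E, J, N, O, P, R, V, X}.
Ancestors of U: {A, E, J, N, O, P, R, U, V}.
Common ancestors: {E, J, N, O, P, R, V}.
Among these, E is not an ancestor of any other common ancestor — it is the merge base.

E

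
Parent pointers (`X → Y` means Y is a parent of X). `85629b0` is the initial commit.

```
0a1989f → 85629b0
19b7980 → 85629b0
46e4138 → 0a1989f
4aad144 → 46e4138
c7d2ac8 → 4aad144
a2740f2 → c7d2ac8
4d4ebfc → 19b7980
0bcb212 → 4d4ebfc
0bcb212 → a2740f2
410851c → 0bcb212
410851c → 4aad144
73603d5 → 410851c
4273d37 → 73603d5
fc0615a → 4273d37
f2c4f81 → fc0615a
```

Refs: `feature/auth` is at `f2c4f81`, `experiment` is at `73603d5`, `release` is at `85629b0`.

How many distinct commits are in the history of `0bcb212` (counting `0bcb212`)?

9

Walking parent pointers from 0bcb212: reachable set = {0a1989f, 0bcb212, 19b7980, 46e4138, 4aad144, 4d4ebfc, 85629b0, a2740f2, c7d2ac8}.
That is 9 commits.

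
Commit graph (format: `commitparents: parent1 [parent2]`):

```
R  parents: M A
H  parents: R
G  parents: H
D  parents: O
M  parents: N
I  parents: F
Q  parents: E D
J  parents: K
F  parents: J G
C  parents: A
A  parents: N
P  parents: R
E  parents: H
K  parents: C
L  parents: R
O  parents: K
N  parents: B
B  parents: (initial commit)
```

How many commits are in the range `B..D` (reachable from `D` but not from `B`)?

6

Reachable from D: {A, B, C, D, K, N, O}.
Reachable from B: {B}.
In D's history but not B's: {A, C, D, K, N, O} — 6 commits.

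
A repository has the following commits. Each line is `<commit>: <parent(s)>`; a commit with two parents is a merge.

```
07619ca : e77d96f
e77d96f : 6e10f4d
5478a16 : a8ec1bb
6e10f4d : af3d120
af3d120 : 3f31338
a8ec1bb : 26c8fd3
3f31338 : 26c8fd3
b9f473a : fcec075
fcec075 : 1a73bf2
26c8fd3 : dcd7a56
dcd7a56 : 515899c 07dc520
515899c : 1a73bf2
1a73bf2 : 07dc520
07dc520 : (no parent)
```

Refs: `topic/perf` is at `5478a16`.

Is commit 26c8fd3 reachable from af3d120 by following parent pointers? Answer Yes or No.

Yes

Ancestors of af3d120 (commits reachable by following parents): {07dc520, 1a73bf2, 26c8fd3, 3f31338, 515899c, af3d120, dcd7a56}.
26c8fd3 is in that set, so it is an ancestor of af3d120.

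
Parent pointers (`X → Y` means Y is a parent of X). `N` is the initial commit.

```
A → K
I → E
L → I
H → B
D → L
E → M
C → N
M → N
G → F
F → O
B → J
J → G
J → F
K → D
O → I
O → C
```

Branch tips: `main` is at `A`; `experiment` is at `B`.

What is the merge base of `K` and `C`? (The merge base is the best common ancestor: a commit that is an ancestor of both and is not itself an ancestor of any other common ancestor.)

Ancestors of K: {D, E, I, K, L, M, N}.
Ancestors of C: {C, N}.
Common ancestors: {N}.
The only common ancestor is N, so it is the merge base.

N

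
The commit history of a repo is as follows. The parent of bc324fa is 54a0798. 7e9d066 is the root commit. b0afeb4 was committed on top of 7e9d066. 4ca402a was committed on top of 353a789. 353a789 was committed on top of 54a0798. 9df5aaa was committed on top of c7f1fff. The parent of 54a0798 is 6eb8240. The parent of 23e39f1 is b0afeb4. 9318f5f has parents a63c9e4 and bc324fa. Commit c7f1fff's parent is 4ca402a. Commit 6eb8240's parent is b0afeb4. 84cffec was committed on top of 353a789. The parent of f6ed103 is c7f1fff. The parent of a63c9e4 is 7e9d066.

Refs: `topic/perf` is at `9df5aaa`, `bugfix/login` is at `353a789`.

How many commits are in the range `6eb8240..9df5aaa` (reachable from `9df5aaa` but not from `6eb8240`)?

Reachable from 9df5aaa: {353a789, 4ca402a, 54a0798, 6eb8240, 7e9d066, 9df5aaa, b0afeb4, c7f1fff}.
Reachable from 6eb8240: {6eb8240, 7e9d066, b0afeb4}.
In 9df5aaa's history but not 6eb8240's: {353a789, 4ca402a, 54a0798, 9df5aaa, c7f1fff} — 5 commits.

5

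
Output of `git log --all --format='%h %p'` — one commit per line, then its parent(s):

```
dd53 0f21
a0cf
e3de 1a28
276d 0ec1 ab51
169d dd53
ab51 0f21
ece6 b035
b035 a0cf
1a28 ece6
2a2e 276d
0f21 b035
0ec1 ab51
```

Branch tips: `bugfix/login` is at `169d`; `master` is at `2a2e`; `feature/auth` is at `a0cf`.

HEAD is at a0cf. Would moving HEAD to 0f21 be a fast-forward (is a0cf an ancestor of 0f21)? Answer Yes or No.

A fast-forward from a0cf to 0f21 is possible iff a0cf is an ancestor of 0f21.
Ancestors of 0f21: {0f21, a0cf, b035}.
a0cf is among them, so fast-forward is possible.

Yes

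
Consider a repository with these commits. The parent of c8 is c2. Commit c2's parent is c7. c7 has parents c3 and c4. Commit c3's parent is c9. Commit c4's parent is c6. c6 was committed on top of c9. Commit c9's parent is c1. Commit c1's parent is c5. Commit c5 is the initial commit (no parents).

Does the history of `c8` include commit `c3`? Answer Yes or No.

Ancestors of c8 (commits reachable by following parents): {c1, c2, c3, c4, c5, c6, c7, c8, c9}.
c3 is in that set, so it is an ancestor of c8.

Yes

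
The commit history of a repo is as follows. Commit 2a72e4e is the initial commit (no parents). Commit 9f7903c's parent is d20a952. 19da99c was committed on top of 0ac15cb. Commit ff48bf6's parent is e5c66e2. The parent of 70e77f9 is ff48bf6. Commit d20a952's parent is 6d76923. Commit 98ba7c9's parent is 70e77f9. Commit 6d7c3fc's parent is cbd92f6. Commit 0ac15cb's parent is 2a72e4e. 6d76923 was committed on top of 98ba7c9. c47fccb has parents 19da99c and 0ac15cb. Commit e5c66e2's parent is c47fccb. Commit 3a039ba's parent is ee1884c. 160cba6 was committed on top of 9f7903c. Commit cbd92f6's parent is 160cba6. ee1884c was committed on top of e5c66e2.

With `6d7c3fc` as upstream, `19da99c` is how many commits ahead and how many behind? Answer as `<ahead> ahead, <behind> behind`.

0 ahead, 11 behind

Reachable from 19da99c: {0ac15cb, 19da99c, 2a72e4e}.
Reachable from 6d7c3fc: {0ac15cb, 160cba6, 19da99c, 2a72e4e, 6d76923, 6d7c3fc, 70e77f9, 98ba7c9, 9f7903c, c47fccb, cbd92f6, d20a952, e5c66e2, ff48bf6}.
Only in 19da99c's history (ahead): {} — 0.
Only in 6d7c3fc's history (behind): {160cba6, 6d76923, 6d7c3fc, 70e77f9, 98ba7c9, 9f7903c, c47fccb, cbd92f6, d20a952, e5c66e2, ff48bf6} — 11.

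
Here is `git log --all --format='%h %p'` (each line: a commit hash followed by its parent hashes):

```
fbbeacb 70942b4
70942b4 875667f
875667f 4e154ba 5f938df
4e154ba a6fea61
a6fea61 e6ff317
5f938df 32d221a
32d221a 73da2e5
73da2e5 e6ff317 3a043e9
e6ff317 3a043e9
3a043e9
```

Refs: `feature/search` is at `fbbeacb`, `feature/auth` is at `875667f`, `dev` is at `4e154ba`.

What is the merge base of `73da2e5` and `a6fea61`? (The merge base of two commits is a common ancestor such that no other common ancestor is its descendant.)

e6ff317

Ancestors of 73da2e5: {3a043e9, 73da2e5, e6ff317}.
Ancestors of a6fea61: {3a043e9, a6fea61, e6ff317}.
Common ancestors: {3a043e9, e6ff317}.
Among these, e6ff317 is not an ancestor of any other common ancestor — it is the merge base.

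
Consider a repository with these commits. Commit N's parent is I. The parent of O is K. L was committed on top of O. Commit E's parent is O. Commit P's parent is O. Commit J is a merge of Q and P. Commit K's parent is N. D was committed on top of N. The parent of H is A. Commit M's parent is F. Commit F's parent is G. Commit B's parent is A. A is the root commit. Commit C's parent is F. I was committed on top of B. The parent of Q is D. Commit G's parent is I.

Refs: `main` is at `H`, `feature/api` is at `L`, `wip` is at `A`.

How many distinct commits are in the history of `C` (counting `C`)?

Walking parent pointers from C: reachable set = {A, B, C, F, G, I}.
That is 6 commits.

6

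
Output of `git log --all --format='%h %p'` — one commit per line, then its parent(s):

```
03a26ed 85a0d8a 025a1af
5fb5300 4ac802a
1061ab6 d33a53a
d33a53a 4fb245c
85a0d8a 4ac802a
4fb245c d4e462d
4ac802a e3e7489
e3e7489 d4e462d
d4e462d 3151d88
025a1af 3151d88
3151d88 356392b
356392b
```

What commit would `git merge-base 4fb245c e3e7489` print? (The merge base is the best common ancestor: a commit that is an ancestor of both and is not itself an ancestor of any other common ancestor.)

d4e462d

Ancestors of 4fb245c: {3151d88, 356392b, 4fb245c, d4e462d}.
Ancestors of e3e7489: {3151d88, 356392b, d4e462d, e3e7489}.
Common ancestors: {3151d88, 356392b, d4e462d}.
Among these, d4e462d is not an ancestor of any other common ancestor — it is the merge base.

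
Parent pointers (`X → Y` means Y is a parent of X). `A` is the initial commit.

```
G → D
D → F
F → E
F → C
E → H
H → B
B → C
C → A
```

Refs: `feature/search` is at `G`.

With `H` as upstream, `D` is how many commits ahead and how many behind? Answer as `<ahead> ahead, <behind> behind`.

3 ahead, 0 behind

Reachable from D: {A, B, C, D, E, F, H}.
Reachable from H: {A, B, C, H}.
Only in D's history (ahead): {D, E, F} — 3.
Only in H's history (behind): {} — 0.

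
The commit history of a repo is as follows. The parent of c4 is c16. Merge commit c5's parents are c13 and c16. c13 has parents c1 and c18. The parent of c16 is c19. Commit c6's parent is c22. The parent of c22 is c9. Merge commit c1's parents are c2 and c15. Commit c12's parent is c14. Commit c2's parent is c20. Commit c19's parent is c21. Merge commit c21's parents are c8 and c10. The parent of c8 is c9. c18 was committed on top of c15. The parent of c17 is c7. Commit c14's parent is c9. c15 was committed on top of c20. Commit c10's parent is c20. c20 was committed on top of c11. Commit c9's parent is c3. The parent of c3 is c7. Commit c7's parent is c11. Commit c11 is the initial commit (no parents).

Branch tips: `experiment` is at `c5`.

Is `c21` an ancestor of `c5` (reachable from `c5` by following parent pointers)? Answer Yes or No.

Yes

Ancestors of c5 (commits reachable by following parents): {c1, c10, c11, c13, c15, c16, c18, c19, c2, c20, c21, c3, c5, c7, c8, c9}.
c21 is in that set, so it is an ancestor of c5.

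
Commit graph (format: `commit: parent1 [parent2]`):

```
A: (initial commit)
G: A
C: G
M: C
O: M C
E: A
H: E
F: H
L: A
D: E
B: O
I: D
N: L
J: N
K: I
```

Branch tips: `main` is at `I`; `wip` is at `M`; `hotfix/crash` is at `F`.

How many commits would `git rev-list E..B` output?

Reachable from B: {A, B, C, G, M, O}.
Reachable from E: {A, E}.
In B's history but not E's: {B, C, G, M, O} — 5 commits.

5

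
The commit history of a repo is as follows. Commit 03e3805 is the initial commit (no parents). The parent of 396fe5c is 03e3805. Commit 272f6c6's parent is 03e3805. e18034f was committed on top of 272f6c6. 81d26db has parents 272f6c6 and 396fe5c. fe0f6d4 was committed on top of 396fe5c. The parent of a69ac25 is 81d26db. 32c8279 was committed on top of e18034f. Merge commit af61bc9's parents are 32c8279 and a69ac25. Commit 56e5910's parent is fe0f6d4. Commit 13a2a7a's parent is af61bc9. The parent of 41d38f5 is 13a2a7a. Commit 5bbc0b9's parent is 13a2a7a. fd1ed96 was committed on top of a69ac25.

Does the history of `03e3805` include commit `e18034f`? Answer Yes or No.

No

Ancestors of 03e3805: {03e3805}.
e18034f is not in that set, so it is not an ancestor of 03e3805.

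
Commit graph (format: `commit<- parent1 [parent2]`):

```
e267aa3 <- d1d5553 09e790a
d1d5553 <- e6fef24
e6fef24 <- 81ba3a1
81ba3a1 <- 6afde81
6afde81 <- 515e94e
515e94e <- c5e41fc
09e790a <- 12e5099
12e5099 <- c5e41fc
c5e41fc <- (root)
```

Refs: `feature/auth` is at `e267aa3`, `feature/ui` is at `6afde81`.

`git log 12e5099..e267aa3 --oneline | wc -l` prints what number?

7

Reachable from e267aa3: {09e790a, 12e5099, 515e94e, 6afde81, 81ba3a1, c5e41fc, d1d5553, e267aa3, e6fef24}.
Reachable from 12e5099: {12e5099, c5e41fc}.
In e267aa3's history but not 12e5099's: {09e790a, 515e94e, 6afde81, 81ba3a1, d1d5553, e267aa3, e6fef24} — 7 commits.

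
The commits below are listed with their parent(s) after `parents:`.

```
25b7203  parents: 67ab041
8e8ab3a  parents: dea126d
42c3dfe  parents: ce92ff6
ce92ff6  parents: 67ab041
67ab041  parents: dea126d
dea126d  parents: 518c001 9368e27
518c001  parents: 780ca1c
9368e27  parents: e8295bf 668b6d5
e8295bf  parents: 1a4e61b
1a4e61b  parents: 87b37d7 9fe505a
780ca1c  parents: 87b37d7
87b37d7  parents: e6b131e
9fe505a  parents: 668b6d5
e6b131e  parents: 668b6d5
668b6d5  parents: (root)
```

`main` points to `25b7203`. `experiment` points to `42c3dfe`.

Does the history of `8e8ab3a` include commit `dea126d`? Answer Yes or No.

Ancestors of 8e8ab3a (commits reachable by following parents): {1a4e61b, 518c001, 668b6d5, 780ca1c, 87b37d7, 8e8ab3a, 9368e27, 9fe505a, dea126d, e6b131e, e8295bf}.
dea126d is in that set, so it is an ancestor of 8e8ab3a.

Yes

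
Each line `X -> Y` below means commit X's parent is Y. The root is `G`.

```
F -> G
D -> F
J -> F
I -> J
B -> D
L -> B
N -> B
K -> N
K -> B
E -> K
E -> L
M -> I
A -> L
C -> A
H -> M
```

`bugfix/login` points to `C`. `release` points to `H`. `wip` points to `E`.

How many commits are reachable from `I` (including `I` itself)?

4

Walking parent pointers from I: reachable set = {F, G, I, J}.
That is 4 commits.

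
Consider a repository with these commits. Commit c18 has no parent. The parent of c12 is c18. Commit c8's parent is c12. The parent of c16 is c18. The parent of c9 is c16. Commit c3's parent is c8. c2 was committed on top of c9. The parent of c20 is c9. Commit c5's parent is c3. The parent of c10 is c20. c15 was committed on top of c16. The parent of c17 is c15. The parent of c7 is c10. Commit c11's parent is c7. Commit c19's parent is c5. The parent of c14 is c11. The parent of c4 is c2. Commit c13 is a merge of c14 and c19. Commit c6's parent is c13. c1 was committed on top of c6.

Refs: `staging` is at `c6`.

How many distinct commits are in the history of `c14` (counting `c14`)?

Walking parent pointers from c14: reachable set = {c10, c11, c14, c16, c18, c20, c7, c9}.
That is 8 commits.

8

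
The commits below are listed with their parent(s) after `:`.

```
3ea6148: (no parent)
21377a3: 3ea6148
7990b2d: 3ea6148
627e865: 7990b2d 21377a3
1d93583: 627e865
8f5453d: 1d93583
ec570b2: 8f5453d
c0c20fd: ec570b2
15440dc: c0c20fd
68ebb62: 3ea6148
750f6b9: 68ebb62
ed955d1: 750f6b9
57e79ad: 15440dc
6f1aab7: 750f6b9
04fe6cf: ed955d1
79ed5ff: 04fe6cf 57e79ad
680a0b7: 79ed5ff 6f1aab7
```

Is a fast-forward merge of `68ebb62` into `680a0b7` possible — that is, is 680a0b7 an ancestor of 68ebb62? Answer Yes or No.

No

A fast-forward from 680a0b7 to 68ebb62 is possible iff 680a0b7 is an ancestor of 68ebb62.
Ancestors of 68ebb62: {3ea6148, 68ebb62}.
680a0b7 is not among them, so fast-forward is not possible.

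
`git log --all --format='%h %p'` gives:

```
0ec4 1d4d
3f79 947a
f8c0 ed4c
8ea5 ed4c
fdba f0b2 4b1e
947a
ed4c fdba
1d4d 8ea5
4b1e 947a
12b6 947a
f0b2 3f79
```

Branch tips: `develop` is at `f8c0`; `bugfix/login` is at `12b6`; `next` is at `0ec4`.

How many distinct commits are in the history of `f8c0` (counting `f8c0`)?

7

Walking parent pointers from f8c0: reachable set = {3f79, 4b1e, 947a, ed4c, f0b2, f8c0, fdba}.
That is 7 commits.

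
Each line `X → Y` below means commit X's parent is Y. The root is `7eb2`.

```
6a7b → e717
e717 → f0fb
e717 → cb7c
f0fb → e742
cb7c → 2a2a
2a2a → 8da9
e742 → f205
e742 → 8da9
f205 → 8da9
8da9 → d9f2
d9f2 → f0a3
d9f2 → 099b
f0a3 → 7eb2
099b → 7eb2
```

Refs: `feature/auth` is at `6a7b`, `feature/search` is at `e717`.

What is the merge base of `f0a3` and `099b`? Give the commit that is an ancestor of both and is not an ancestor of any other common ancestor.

Ancestors of f0a3: {7eb2, f0a3}.
Ancestors of 099b: {099b, 7eb2}.
Common ancestors: {7eb2}.
The only common ancestor is 7eb2, so it is the merge base.

7eb2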